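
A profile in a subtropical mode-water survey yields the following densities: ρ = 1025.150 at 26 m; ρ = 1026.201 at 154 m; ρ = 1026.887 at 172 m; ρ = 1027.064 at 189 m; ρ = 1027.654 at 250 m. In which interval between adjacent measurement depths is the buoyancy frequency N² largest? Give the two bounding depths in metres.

154–172 m

Compute the density gradient over each adjacent pair:
  26–154 m: Δρ/Δz = 1.051/128 = 8.2 × 10⁻³ kg m⁻⁴
  154–172 m: Δρ/Δz = 0.686/18 = 0.038 kg m⁻⁴
  172–189 m: Δρ/Δz = 0.177/17 = 0.010 kg m⁻⁴
  189–250 m: Δρ/Δz = 0.590/61 = 9.7 × 10⁻³ kg m⁻⁴
The largest gradient is in the 154–172 m interval — the pycnocline.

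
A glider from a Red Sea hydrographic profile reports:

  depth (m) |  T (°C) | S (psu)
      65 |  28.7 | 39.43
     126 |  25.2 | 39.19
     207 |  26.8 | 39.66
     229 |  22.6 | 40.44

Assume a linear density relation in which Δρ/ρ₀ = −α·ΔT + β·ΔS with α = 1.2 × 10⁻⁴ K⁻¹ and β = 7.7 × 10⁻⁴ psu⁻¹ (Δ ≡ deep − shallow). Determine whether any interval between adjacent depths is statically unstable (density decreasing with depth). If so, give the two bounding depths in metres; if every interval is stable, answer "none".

Evaluate Δρ/ρ₀ = −αΔT + βΔS across each adjacent pair:
  65–126 m: −αΔT+βΔS = −(1.2 × 10⁻⁴)(-3.5)+(7.7 × 10⁻⁴)(-0.24) = 2.4 × 10⁻⁴ → stable
  126–207 m: −αΔT+βΔS = −(1.2 × 10⁻⁴)(+1.6)+(7.7 × 10⁻⁴)(+0.47) = 1.7 × 10⁻⁴ → stable
  207–229 m: −αΔT+βΔS = −(1.2 × 10⁻⁴)(-4.2)+(7.7 × 10⁻⁴)(+0.78) = 1.1 × 10⁻³ → stable
Every interval has Δρ > 0: the column is stably stratified throughout.

none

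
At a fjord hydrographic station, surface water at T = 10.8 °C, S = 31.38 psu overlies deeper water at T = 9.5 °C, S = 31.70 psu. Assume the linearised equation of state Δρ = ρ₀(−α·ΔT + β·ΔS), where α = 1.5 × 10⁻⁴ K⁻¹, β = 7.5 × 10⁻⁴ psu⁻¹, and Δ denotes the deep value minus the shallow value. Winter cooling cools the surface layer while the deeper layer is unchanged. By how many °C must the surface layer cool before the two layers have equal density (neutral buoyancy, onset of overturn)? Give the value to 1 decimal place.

2.9 °C

Neutral buoyancy requires Δρ = 0, i.e. −α(T_deep − T_surf′) + β(S_deep − S_surf) = 0.
T_surf′ = T_deep − (β/α)·ΔS = 9.5 − (7.5 × 10⁻⁴/1.5 × 10⁻⁴)·(+0.32) = 7.900 °C.
Cooling required: 10.8 − (7.900) = 2.900 °C.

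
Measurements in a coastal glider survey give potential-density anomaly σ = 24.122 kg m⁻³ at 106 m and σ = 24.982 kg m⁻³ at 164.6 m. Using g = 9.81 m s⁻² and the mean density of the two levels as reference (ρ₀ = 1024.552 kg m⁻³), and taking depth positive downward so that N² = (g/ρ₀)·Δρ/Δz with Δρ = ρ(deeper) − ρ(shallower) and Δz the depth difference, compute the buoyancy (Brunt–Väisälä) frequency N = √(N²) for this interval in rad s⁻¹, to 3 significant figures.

0.0119 rad s⁻¹

Δρ = 1024.982 − 1024.122 = 0.860 kg m⁻³ over Δz = 164.6 − 106 = 58.6 m.
N² = (9.81/1024.552) × (0.860/58.6) = 1.4052 × 10⁻⁴ s⁻².
N = √(1.4052 × 10⁻⁴) = 0.011854 rad s⁻¹ ≈ 0.0119 rad s⁻¹.
A positive N² confirms static stability across the interval.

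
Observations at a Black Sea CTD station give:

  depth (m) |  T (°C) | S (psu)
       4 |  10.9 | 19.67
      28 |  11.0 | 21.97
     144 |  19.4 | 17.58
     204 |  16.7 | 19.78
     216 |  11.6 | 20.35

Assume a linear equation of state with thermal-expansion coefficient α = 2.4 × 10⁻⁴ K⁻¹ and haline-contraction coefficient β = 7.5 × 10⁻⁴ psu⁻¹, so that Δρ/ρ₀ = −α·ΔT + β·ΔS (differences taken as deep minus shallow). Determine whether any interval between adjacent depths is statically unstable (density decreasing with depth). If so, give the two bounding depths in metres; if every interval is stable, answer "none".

28–144 m

Evaluate Δρ/ρ₀ = −αΔT + βΔS across each adjacent pair:
  4–28 m: −αΔT+βΔS = −(2.4 × 10⁻⁴)(+0.1)+(7.5 × 10⁻⁴)(+2.30) = 1.7 × 10⁻³ → stable
  28–144 m: −αΔT+βΔS = −(2.4 × 10⁻⁴)(+8.4)+(7.5 × 10⁻⁴)(-4.39) = -5.3 × 10⁻³ → UNSTABLE
  144–204 m: −αΔT+βΔS = −(2.4 × 10⁻⁴)(-2.7)+(7.5 × 10⁻⁴)(+2.20) = 2.3 × 10⁻³ → stable
  204–216 m: −αΔT+βΔS = −(2.4 × 10⁻⁴)(-5.1)+(7.5 × 10⁻⁴)(+0.57) = 1.7 × 10⁻³ → stable
The 28–144 m interval has Δρ < 0: lighter water underlies denser water.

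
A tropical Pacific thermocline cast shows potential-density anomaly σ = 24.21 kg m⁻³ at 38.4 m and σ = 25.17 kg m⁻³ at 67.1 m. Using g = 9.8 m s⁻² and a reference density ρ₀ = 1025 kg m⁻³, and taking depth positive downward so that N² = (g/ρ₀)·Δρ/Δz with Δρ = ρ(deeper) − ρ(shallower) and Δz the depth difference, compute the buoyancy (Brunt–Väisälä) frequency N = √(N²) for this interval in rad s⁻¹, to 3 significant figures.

Δρ = 1025.17 − 1024.21 = 0.96 kg m⁻³ over Δz = 67.1 − 38.4 = 28.7 m.
N² = (9.8/1025) × (0.96/28.7) = 3.1981 × 10⁻⁴ s⁻².
N = √(3.1981 × 10⁻⁴) = 0.017883 rad s⁻¹ ≈ 0.0179 rad s⁻¹.

0.0179 rad s⁻¹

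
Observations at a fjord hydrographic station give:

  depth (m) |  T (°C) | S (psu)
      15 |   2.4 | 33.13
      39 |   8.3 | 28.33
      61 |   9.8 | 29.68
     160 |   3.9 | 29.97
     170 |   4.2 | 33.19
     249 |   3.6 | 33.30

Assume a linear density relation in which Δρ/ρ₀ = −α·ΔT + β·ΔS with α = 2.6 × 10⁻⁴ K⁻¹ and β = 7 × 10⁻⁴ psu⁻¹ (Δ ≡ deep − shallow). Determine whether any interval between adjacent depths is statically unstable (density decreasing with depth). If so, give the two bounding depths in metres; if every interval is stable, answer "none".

15–39 m

Evaluate Δρ/ρ₀ = −αΔT + βΔS across each adjacent pair:
  15–39 m: −αΔT+βΔS = −(2.6 × 10⁻⁴)(+5.9)+(7 × 10⁻⁴)(-4.80) = -4.9 × 10⁻³ → UNSTABLE
  39–61 m: −αΔT+βΔS = −(2.6 × 10⁻⁴)(+1.5)+(7 × 10⁻⁴)(+1.35) = 5.6 × 10⁻⁴ → stable
  61–160 m: −αΔT+βΔS = −(2.6 × 10⁻⁴)(-5.9)+(7 × 10⁻⁴)(+0.29) = 1.7 × 10⁻³ → stable
  160–170 m: −αΔT+βΔS = −(2.6 × 10⁻⁴)(+0.3)+(7 × 10⁻⁴)(+3.22) = 2.2 × 10⁻³ → stable
  170–249 m: −αΔT+βΔS = −(2.6 × 10⁻⁴)(-0.6)+(7 × 10⁻⁴)(+0.11) = 2.3 × 10⁻⁴ → stable
The 15–39 m interval has Δρ < 0: lighter water underlies denser water.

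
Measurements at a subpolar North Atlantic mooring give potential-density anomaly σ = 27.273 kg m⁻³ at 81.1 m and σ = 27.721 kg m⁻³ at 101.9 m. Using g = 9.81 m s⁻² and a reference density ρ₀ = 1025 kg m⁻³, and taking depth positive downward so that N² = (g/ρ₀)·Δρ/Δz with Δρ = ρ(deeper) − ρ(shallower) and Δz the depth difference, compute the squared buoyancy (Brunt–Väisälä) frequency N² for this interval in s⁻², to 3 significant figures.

Δρ = 1027.721 − 1027.273 = 0.448 kg m⁻³ over Δz = 101.9 − 81.1 = 20.8 m.
N² = (9.81/1025) × (0.448/20.8) = 2.0614 × 10⁻⁴ s⁻² ≈ 2.06 × 10⁻⁴ s⁻².

2.06 × 10⁻⁴ s⁻²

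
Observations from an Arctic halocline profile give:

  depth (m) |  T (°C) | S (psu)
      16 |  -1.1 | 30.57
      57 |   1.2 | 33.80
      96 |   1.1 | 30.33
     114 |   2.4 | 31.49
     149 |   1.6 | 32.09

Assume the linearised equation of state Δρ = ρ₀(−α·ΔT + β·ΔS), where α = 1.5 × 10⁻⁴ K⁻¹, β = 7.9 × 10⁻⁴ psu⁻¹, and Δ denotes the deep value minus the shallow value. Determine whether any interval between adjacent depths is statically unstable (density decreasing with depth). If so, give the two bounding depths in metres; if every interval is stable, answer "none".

57–96 m

Evaluate Δρ/ρ₀ = −αΔT + βΔS across each adjacent pair:
  16–57 m: −αΔT+βΔS = −(1.5 × 10⁻⁴)(+2.3)+(7.9 × 10⁻⁴)(+3.23) = 2.2 × 10⁻³ → stable
  57–96 m: −αΔT+βΔS = −(1.5 × 10⁻⁴)(-0.1)+(7.9 × 10⁻⁴)(-3.47) = -2.7 × 10⁻³ → UNSTABLE
  96–114 m: −αΔT+βΔS = −(1.5 × 10⁻⁴)(+1.3)+(7.9 × 10⁻⁴)(+1.16) = 7.2 × 10⁻⁴ → stable
  114–149 m: −αΔT+βΔS = −(1.5 × 10⁻⁴)(-0.8)+(7.9 × 10⁻⁴)(+0.60) = 5.9 × 10⁻⁴ → stable
The 57–96 m interval has Δρ < 0: lighter water underlies denser water.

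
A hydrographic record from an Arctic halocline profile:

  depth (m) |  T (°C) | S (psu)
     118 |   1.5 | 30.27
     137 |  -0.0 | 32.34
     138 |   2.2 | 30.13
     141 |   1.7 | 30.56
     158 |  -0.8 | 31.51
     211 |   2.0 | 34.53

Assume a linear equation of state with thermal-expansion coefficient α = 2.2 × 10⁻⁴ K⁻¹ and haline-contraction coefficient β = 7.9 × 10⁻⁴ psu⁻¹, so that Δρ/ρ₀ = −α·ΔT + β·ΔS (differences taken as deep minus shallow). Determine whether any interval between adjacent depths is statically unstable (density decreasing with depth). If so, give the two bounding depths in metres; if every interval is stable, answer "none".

Evaluate Δρ/ρ₀ = −αΔT + βΔS across each adjacent pair:
  118–137 m: −αΔT+βΔS = −(2.2 × 10⁻⁴)(-1.5)+(7.9 × 10⁻⁴)(+2.07) = 2.0 × 10⁻³ → stable
  137–138 m: −αΔT+βΔS = −(2.2 × 10⁻⁴)(+2.2)+(7.9 × 10⁻⁴)(-2.21) = -2.2 × 10⁻³ → UNSTABLE
  138–141 m: −αΔT+βΔS = −(2.2 × 10⁻⁴)(-0.5)+(7.9 × 10⁻⁴)(+0.43) = 4.5 × 10⁻⁴ → stable
  141–158 m: −αΔT+βΔS = −(2.2 × 10⁻⁴)(-2.5)+(7.9 × 10⁻⁴)(+0.95) = 1.3 × 10⁻³ → stable
  158–211 m: −αΔT+βΔS = −(2.2 × 10⁻⁴)(+2.8)+(7.9 × 10⁻⁴)(+3.02) = 1.8 × 10⁻³ → stable
The 137–138 m interval has Δρ < 0: lighter water underlies denser water.

137–138 m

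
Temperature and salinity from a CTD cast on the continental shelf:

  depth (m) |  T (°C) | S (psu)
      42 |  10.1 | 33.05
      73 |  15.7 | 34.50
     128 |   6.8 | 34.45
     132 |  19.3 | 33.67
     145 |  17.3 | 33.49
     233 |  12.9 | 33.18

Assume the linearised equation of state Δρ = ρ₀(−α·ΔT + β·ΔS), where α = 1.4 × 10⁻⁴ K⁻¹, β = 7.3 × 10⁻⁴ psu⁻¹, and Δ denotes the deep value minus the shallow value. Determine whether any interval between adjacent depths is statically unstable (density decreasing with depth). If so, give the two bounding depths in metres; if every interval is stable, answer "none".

128–132 m

Evaluate Δρ/ρ₀ = −αΔT + βΔS across each adjacent pair:
  42–73 m: −αΔT+βΔS = −(1.4 × 10⁻⁴)(+5.6)+(7.3 × 10⁻⁴)(+1.45) = 2.7 × 10⁻⁴ → stable
  73–128 m: −αΔT+βΔS = −(1.4 × 10⁻⁴)(-8.9)+(7.3 × 10⁻⁴)(-0.05) = 1.2 × 10⁻³ → stable
  128–132 m: −αΔT+βΔS = −(1.4 × 10⁻⁴)(+12.5)+(7.3 × 10⁻⁴)(-0.78) = -2.3 × 10⁻³ → UNSTABLE
  132–145 m: −αΔT+βΔS = −(1.4 × 10⁻⁴)(-2.0)+(7.3 × 10⁻⁴)(-0.18) = 1.5 × 10⁻⁴ → stable
  145–233 m: −αΔT+βΔS = −(1.4 × 10⁻⁴)(-4.4)+(7.3 × 10⁻⁴)(-0.31) = 3.9 × 10⁻⁴ → stable
The 128–132 m interval has Δρ < 0: lighter water underlies denser water.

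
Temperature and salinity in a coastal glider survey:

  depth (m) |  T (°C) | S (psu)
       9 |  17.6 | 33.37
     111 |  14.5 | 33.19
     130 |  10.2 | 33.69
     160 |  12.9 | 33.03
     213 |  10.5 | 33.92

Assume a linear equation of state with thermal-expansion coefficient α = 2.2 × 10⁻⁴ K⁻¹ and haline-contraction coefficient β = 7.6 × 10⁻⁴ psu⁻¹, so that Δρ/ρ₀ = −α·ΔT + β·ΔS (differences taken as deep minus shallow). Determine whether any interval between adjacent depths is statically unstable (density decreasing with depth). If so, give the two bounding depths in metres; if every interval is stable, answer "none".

Evaluate Δρ/ρ₀ = −αΔT + βΔS across each adjacent pair:
  9–111 m: −αΔT+βΔS = −(2.2 × 10⁻⁴)(-3.1)+(7.6 × 10⁻⁴)(-0.18) = 5.5 × 10⁻⁴ → stable
  111–130 m: −αΔT+βΔS = −(2.2 × 10⁻⁴)(-4.3)+(7.6 × 10⁻⁴)(+0.50) = 1.3 × 10⁻³ → stable
  130–160 m: −αΔT+βΔS = −(2.2 × 10⁻⁴)(+2.7)+(7.6 × 10⁻⁴)(-0.66) = -1.1 × 10⁻³ → UNSTABLE
  160–213 m: −αΔT+βΔS = −(2.2 × 10⁻⁴)(-2.4)+(7.6 × 10⁻⁴)(+0.89) = 1.2 × 10⁻³ → stable
The 130–160 m interval has Δρ < 0: lighter water underlies denser water.

130–160 m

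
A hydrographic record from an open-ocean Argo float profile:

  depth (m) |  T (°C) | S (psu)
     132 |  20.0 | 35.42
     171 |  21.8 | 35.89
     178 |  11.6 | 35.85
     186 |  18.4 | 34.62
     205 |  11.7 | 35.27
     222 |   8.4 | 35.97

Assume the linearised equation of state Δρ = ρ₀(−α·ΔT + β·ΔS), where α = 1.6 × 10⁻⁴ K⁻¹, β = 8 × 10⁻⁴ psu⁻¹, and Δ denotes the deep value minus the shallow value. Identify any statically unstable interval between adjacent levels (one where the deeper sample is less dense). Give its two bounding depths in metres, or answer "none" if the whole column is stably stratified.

Evaluate Δρ/ρ₀ = −αΔT + βΔS across each adjacent pair:
  132–171 m: −αΔT+βΔS = −(1.6 × 10⁻⁴)(+1.8)+(8 × 10⁻⁴)(+0.47) = 8.8 × 10⁻⁵ → stable
  171–178 m: −αΔT+βΔS = −(1.6 × 10⁻⁴)(-10.2)+(8 × 10⁻⁴)(-0.04) = 1.6 × 10⁻³ → stable
  178–186 m: −αΔT+βΔS = −(1.6 × 10⁻⁴)(+6.8)+(8 × 10⁻⁴)(-1.23) = -2.1 × 10⁻³ → UNSTABLE
  186–205 m: −αΔT+βΔS = −(1.6 × 10⁻⁴)(-6.7)+(8 × 10⁻⁴)(+0.65) = 1.6 × 10⁻³ → stable
  205–222 m: −αΔT+βΔS = −(1.6 × 10⁻⁴)(-3.3)+(8 × 10⁻⁴)(+0.70) = 1.1 × 10⁻³ → stable
The 178–186 m interval has Δρ < 0: lighter water underlies denser water.

178–186 m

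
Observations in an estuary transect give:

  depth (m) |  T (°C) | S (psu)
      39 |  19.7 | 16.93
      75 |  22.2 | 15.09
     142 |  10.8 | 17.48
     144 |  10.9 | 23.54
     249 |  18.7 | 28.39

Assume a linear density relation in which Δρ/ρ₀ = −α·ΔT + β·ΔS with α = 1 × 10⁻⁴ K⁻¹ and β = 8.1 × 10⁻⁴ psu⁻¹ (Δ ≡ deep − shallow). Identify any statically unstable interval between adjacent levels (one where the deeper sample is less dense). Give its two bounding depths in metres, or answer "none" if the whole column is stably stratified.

Evaluate Δρ/ρ₀ = −αΔT + βΔS across each adjacent pair:
  39–75 m: −αΔT+βΔS = −(1 × 10⁻⁴)(+2.5)+(8.1 × 10⁻⁴)(-1.84) = -1.7 × 10⁻³ → UNSTABLE
  75–142 m: −αΔT+βΔS = −(1 × 10⁻⁴)(-11.4)+(8.1 × 10⁻⁴)(+2.39) = 3.1 × 10⁻³ → stable
  142–144 m: −αΔT+βΔS = −(1 × 10⁻⁴)(+0.1)+(8.1 × 10⁻⁴)(+6.06) = 4.9 × 10⁻³ → stable
  144–249 m: −αΔT+βΔS = −(1 × 10⁻⁴)(+7.8)+(8.1 × 10⁻⁴)(+4.85) = 3.1 × 10⁻³ → stable
The 39–75 m interval has Δρ < 0: lighter water underlies denser water.

39–75 m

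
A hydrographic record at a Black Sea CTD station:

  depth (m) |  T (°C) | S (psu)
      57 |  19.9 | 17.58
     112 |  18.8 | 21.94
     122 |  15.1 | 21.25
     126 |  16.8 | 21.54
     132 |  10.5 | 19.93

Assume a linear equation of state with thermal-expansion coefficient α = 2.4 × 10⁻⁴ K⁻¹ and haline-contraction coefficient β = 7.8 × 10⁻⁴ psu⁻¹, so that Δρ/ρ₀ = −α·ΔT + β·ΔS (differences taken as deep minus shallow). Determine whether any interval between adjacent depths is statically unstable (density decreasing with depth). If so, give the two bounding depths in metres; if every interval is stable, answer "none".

122–126 m

Evaluate Δρ/ρ₀ = −αΔT + βΔS across each adjacent pair:
  57–112 m: −αΔT+βΔS = −(2.4 × 10⁻⁴)(-1.1)+(7.8 × 10⁻⁴)(+4.36) = 3.7 × 10⁻³ → stable
  112–122 m: −αΔT+βΔS = −(2.4 × 10⁻⁴)(-3.7)+(7.8 × 10⁻⁴)(-0.69) = 3.5 × 10⁻⁴ → stable
  122–126 m: −αΔT+βΔS = −(2.4 × 10⁻⁴)(+1.7)+(7.8 × 10⁻⁴)(+0.29) = -1.8 × 10⁻⁴ → UNSTABLE
  126–132 m: −αΔT+βΔS = −(2.4 × 10⁻⁴)(-6.3)+(7.8 × 10⁻⁴)(-1.61) = 2.6 × 10⁻⁴ → stable
The 122–126 m interval has Δρ < 0: lighter water underlies denser water.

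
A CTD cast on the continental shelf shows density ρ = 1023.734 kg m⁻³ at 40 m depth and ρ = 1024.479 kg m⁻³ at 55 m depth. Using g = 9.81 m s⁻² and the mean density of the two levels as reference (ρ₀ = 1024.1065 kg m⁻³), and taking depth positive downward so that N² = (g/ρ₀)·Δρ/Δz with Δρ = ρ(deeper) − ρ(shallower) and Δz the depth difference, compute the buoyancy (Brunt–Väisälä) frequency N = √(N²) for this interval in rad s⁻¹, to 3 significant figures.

0.0218 rad s⁻¹

Δρ = 1024.479 − 1023.734 = 0.745 kg m⁻³ over Δz = 55 − 40 = 15 m.
N² = (9.81/1024.1065) × (0.745/15) = 4.7576 × 10⁻⁴ s⁻².
N = √(4.7576 × 10⁻⁴) = 0.021812 rad s⁻¹ ≈ 0.0218 rad s⁻¹.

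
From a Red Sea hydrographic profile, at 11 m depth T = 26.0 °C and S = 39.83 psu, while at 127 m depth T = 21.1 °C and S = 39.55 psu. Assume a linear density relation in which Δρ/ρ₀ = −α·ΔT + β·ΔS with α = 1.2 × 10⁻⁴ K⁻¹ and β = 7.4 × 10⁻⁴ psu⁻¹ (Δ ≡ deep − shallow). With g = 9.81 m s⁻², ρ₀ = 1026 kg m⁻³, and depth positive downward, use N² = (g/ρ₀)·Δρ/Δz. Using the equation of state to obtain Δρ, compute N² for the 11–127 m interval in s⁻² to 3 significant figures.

ΔT = -4.9 K, ΔS = -0.28 psu (deep − shallow).
Δρ/ρ₀ = −αΔT + βΔS = 5.88 × 10⁻⁴ − 2.072 × 10⁻⁴ = 3.808 × 10⁻⁴, so Δρ ≈ 0.3907 kg m⁻³.
N² = (g/ρ₀)·Δρ/Δz = g·(Δρ/ρ₀)/Δz = 9.81 × 3.808 × 10⁻⁴ / 116 = 3.2204 × 10⁻⁵ s⁻² ≈ 3.22 × 10⁻⁵ s⁻².

3.22 × 10⁻⁵ s⁻²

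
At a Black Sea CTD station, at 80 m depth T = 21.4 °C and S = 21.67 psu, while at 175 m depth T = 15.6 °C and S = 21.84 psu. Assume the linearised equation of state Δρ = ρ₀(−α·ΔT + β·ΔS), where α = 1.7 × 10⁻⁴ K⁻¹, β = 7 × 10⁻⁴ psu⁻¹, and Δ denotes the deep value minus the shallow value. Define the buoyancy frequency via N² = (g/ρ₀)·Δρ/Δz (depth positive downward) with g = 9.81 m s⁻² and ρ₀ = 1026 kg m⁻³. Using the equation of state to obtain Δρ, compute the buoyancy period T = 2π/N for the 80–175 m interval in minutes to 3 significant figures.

ΔT = -5.8 K, ΔS = +0.17 psu (deep − shallow).
Δρ/ρ₀ = −αΔT + βΔS = 9.86 × 10⁻⁴ + 1.19 × 10⁻⁴ = 1.105 × 10⁻³, so Δρ ≈ 1.134 kg m⁻³.
N² = (g/ρ₀)·Δρ/Δz = g·(Δρ/ρ₀)/Δz = 9.81 × 1.105 × 10⁻³ / 95 = 1.1411 × 10⁻⁴ s⁻².
N = √(1.1411 × 10⁻⁴) = 0.010682 rad s⁻¹ → T = 2π/N = 588.20 s = 9.8033 min ≈ 9.80 min.

9.80 min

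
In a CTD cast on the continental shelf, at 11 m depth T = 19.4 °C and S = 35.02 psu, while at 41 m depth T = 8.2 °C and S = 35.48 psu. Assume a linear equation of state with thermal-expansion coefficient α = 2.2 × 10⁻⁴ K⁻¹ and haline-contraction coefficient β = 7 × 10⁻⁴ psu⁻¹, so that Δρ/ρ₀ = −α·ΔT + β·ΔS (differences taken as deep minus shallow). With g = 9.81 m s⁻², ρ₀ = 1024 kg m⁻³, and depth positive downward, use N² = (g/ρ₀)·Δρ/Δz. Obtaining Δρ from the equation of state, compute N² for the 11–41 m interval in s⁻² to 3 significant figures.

ΔT = -11.2 K, ΔS = +0.46 psu (deep − shallow).
Δρ/ρ₀ = −αΔT + βΔS = 2.464 × 10⁻³ + 3.22 × 10⁻⁴ = 2.786 × 10⁻³, so Δρ ≈ 2.853 kg m⁻³.
N² = (g/ρ₀)·Δρ/Δz = g·(Δρ/ρ₀)/Δz = 9.81 × 2.786 × 10⁻³ / 30 = 9.1102 × 10⁻⁴ s⁻² ≈ 9.11 × 10⁻⁴ s⁻².

9.11 × 10⁻⁴ s⁻²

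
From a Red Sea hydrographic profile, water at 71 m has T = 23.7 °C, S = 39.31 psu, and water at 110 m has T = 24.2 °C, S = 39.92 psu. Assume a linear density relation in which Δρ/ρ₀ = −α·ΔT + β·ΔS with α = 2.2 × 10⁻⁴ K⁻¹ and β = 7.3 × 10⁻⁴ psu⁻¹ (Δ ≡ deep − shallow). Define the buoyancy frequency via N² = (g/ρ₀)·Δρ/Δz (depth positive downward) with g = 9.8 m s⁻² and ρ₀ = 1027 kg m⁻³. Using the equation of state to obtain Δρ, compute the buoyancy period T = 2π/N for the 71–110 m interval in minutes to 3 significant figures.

11.4 min

ΔT = +0.5 K, ΔS = +0.61 psu (deep − shallow).
Δρ/ρ₀ = −αΔT + βΔS = -1.10 × 10⁻⁴ + 4.453 × 10⁻⁴ = 3.353 × 10⁻⁴, so Δρ ≈ 0.3444 kg m⁻³.
N² = (g/ρ₀)·Δρ/Δz = g·(Δρ/ρ₀)/Δz = 9.8 × 3.353 × 10⁻⁴ / 39 = 8.4255 × 10⁻⁵ s⁻².
N = √(8.4255 × 10⁻⁵) = 9.1791 × 10⁻³ rad s⁻¹ → T = 2π/N = 684.51 s = 11.409 min ≈ 11.4 min.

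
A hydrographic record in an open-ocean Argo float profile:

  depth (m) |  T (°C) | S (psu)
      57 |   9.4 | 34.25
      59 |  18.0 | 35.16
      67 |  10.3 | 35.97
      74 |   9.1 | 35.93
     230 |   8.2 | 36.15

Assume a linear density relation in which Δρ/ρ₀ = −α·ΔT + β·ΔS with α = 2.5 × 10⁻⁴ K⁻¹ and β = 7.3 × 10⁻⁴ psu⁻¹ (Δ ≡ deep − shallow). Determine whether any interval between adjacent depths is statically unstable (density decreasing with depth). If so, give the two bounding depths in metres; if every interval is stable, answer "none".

Evaluate Δρ/ρ₀ = −αΔT + βΔS across each adjacent pair:
  57–59 m: −αΔT+βΔS = −(2.5 × 10⁻⁴)(+8.6)+(7.3 × 10⁻⁴)(+0.91) = -1.5 × 10⁻³ → UNSTABLE
  59–67 m: −αΔT+βΔS = −(2.5 × 10⁻⁴)(-7.7)+(7.3 × 10⁻⁴)(+0.81) = 2.5 × 10⁻³ → stable
  67–74 m: −αΔT+βΔS = −(2.5 × 10⁻⁴)(-1.2)+(7.3 × 10⁻⁴)(-0.04) = 2.7 × 10⁻⁴ → stable
  74–230 m: −αΔT+βΔS = −(2.5 × 10⁻⁴)(-0.9)+(7.3 × 10⁻⁴)(+0.22) = 3.9 × 10⁻⁴ → stable
The 57–59 m interval has Δρ < 0: lighter water underlies denser water.

57–59 m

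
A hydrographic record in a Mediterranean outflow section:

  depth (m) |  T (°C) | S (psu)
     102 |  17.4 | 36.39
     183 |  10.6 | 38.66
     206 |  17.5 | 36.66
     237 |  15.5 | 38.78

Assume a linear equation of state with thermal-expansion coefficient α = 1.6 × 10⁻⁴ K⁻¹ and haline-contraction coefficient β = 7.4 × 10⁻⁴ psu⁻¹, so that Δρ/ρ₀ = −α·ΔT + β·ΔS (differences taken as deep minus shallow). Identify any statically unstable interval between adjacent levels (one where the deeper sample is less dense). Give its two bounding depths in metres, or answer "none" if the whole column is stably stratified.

Evaluate Δρ/ρ₀ = −αΔT + βΔS across each adjacent pair:
  102–183 m: −αΔT+βΔS = −(1.6 × 10⁻⁴)(-6.8)+(7.4 × 10⁻⁴)(+2.27) = 2.8 × 10⁻³ → stable
  183–206 m: −αΔT+βΔS = −(1.6 × 10⁻⁴)(+6.9)+(7.4 × 10⁻⁴)(-2.00) = -2.6 × 10⁻³ → UNSTABLE
  206–237 m: −αΔT+βΔS = −(1.6 × 10⁻⁴)(-2.0)+(7.4 × 10⁻⁴)(+2.12) = 1.9 × 10⁻³ → stable
The 183–206 m interval has Δρ < 0: lighter water underlies denser water.

183–206 m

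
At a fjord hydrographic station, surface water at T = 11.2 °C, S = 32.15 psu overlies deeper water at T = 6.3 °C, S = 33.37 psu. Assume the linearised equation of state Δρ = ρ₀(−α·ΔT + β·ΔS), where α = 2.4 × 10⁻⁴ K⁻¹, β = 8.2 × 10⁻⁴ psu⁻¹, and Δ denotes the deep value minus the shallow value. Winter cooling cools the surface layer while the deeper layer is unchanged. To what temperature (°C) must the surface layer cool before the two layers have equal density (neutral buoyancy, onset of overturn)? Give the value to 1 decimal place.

2.1 °C

Neutral buoyancy requires Δρ = 0, i.e. −α(T_deep − T_surf′) + β(S_deep − S_surf) = 0.
T_surf′ = T_deep − (β/α)·ΔS = 6.3 − (8.2 × 10⁻⁴/2.4 × 10⁻⁴)·(+1.22) = 2.132 °C.
Cooling required: 11.2 − (2.132) = 9.068 °C.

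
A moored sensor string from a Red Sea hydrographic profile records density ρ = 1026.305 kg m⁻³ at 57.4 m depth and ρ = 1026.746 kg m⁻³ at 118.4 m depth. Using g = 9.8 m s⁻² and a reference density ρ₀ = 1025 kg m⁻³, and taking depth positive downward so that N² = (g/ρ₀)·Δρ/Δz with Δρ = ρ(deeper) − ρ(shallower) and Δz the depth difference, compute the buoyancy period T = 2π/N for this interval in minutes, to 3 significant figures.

12.6 min

Δρ = 1026.746 − 1026.305 = 0.441 kg m⁻³ over Δz = 118.4 − 57.4 = 61 m.
N² = (9.8/1025) × (0.441/61) = 6.9121 × 10⁻⁵ s⁻².
N = √(6.9121 × 10⁻⁵) = 8.3139 × 10⁻³ rad s⁻¹, so T = 2π/N = 755.74 s = 12.596 min ≈ 12.6 min.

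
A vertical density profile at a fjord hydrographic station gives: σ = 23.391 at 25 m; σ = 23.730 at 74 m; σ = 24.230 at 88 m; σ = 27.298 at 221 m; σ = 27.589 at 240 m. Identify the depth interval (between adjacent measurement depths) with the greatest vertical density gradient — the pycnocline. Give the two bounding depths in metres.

74–88 m

Compute the density gradient over each adjacent pair:
  25–74 m: Δρ/Δz = 0.339/49 = 6.9 × 10⁻³ kg m⁻⁴
  74–88 m: Δρ/Δz = 0.500/14 = 0.036 kg m⁻⁴
  88–221 m: Δρ/Δz = 3.068/133 = 0.023 kg m⁻⁴
  221–240 m: Δρ/Δz = 0.291/19 = 0.015 kg m⁻⁴
The largest gradient is in the 74–88 m interval — the pycnocline.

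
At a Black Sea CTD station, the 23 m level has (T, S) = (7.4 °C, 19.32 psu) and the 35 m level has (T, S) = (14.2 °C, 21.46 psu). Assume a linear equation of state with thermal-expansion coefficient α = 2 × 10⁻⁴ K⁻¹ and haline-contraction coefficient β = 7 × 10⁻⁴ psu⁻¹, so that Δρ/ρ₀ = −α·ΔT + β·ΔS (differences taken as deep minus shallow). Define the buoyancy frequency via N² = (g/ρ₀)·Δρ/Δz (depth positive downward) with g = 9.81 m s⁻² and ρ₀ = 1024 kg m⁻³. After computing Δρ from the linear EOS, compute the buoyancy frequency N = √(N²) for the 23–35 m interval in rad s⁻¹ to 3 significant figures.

ΔT = +6.8 K, ΔS = +2.14 psu (deep − shallow).
Δρ/ρ₀ = −αΔT + βΔS = -1.36 × 10⁻³ + 1.498 × 10⁻³ = 1.38 × 10⁻⁴, so Δρ ≈ 0.1413 kg m⁻³.
N² = (g/ρ₀)·Δρ/Δz = g·(Δρ/ρ₀)/Δz = 9.81 × 1.38 × 10⁻⁴ / 12 = 1.1281 × 10⁻⁴ s⁻².
N = √(1.1281 × 10⁻⁴) = 0.010621 rad s⁻¹ ≈ 0.0106 rad s⁻¹.

0.0106 rad s⁻¹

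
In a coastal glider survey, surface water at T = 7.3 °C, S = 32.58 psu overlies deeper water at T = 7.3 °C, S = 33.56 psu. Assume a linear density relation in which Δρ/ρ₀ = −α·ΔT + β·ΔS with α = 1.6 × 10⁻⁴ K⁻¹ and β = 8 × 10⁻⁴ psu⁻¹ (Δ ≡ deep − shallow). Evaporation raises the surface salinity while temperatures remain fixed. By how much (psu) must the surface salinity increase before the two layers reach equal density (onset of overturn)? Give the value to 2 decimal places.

0.98 psu

Neutral buoyancy requires −α(T_deep − T_surf) + β(S_deep − S_surf′) = 0.
S_surf′ = S_deep − (α/β)·ΔT = 33.56 − (1.6 × 10⁻⁴/8 × 10⁻⁴)·(+0.0) = 33.5600 psu.
Increase required: 33.5600 − 32.58 = 0.9800 psu.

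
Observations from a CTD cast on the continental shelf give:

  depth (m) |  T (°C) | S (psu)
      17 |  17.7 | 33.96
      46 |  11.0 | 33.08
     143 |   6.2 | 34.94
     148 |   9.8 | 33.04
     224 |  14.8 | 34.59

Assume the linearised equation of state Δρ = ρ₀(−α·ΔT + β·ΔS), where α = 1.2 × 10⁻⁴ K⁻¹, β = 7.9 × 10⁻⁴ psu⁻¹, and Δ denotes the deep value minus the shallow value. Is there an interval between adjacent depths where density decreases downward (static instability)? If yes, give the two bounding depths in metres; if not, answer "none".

Evaluate Δρ/ρ₀ = −αΔT + βΔS across each adjacent pair:
  17–46 m: −αΔT+βΔS = −(1.2 × 10⁻⁴)(-6.7)+(7.9 × 10⁻⁴)(-0.88) = 1.1 × 10⁻⁴ → stable
  46–143 m: −αΔT+βΔS = −(1.2 × 10⁻⁴)(-4.8)+(7.9 × 10⁻⁴)(+1.86) = 2.0 × 10⁻³ → stable
  143–148 m: −αΔT+βΔS = −(1.2 × 10⁻⁴)(+3.6)+(7.9 × 10⁻⁴)(-1.90) = -1.9 × 10⁻³ → UNSTABLE
  148–224 m: −αΔT+βΔS = −(1.2 × 10⁻⁴)(+5.0)+(7.9 × 10⁻⁴)(+1.55) = 6.2 × 10⁻⁴ → stable
The 143–148 m interval has Δρ < 0: lighter water underlies denser water.

143–148 m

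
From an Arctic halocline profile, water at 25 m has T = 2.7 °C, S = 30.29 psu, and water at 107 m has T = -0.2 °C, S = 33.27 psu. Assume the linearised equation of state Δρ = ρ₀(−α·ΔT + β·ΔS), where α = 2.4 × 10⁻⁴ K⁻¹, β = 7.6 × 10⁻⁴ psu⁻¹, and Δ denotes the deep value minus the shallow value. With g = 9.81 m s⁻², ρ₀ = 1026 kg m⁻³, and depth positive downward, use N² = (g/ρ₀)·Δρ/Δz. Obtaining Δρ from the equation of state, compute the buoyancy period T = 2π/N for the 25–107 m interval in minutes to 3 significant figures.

ΔT = -2.9 K, ΔS = +2.98 psu (deep − shallow).
Δρ/ρ₀ = −αΔT + βΔS = 6.96 × 10⁻⁴ + 2.2648 × 10⁻³ = 2.9608 × 10⁻³, so Δρ ≈ 3.038 kg m⁻³.
N² = (g/ρ₀)·Δρ/Δz = g·(Δρ/ρ₀)/Δz = 9.81 × 2.9608 × 10⁻³ / 82 = 3.5421 × 10⁻⁴ s⁻².
N = √(3.5421 × 10⁻⁴) = 0.018820 rad s⁻¹ → T = 2π/N = 333.86 s = 5.5643 min ≈ 5.56 min.

5.56 min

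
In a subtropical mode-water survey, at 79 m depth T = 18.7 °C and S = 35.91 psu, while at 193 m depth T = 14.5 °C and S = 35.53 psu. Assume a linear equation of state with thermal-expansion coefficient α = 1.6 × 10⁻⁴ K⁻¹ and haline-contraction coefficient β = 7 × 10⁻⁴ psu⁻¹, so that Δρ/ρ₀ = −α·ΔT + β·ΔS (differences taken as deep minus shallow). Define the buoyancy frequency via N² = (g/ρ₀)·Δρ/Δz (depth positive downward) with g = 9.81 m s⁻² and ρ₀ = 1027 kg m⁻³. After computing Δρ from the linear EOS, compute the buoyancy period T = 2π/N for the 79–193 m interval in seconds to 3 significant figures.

ΔT = -4.2 K, ΔS = -0.38 psu (deep − shallow).
Δρ/ρ₀ = −αΔT + βΔS = 6.72 × 10⁻⁴ − 2.66 × 10⁻⁴ = 4.06 × 10⁻⁴, so Δρ ≈ 0.4170 kg m⁻³.
N² = (g/ρ₀)·Δρ/Δz = g·(Δρ/ρ₀)/Δz = 9.81 × 4.06 × 10⁻⁴ / 114 = 3.4937 × 10⁻⁵ s⁻².
N = √(3.4937 × 10⁻⁵) = 5.9108 × 10⁻³ rad s⁻¹ → T = 2π/N = 1.0630 × 10³ s ≈ 1.06 × 10³ s.

1.06 × 10³ s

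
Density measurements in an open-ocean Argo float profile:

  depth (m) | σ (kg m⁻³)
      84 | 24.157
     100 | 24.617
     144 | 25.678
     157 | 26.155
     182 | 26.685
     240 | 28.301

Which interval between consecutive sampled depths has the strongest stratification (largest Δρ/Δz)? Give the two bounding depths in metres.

Compute the density gradient over each adjacent pair:
  84–100 m: Δρ/Δz = 0.460/16 = 0.029 kg m⁻⁴
  100–144 m: Δρ/Δz = 1.061/44 = 0.024 kg m⁻⁴
  144–157 m: Δρ/Δz = 0.477/13 = 0.037 kg m⁻⁴
  157–182 m: Δρ/Δz = 0.530/25 = 0.021 kg m⁻⁴
  182–240 m: Δρ/Δz = 1.616/58 = 0.028 kg m⁻⁴
The largest gradient is in the 144–157 m interval — the pycnocline.

144–157 m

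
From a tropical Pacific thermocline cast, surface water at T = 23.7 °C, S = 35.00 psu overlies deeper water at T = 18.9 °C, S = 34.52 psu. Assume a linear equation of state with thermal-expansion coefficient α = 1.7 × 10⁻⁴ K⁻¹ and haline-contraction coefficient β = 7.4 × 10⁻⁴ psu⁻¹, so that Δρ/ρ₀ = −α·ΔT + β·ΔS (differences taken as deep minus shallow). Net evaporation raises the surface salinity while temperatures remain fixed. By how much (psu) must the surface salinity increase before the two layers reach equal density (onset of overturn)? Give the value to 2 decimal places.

Neutral buoyancy requires −α(T_deep − T_surf) + β(S_deep − S_surf′) = 0.
S_surf′ = S_deep − (α/β)·ΔT = 34.52 − (1.7 × 10⁻⁴/7.4 × 10⁻⁴)·(-4.8) = 35.6227 psu.
Increase required: 35.6227 − 35.00 = 0.6227 psu.

0.62 psu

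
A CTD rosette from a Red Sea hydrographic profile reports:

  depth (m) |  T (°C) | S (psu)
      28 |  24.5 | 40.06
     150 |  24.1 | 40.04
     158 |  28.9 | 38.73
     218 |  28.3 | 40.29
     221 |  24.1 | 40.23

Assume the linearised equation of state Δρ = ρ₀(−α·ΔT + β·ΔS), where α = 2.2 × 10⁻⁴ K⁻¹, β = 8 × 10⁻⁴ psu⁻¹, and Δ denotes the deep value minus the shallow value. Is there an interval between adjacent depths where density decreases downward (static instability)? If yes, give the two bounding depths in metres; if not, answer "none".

150–158 m

Evaluate Δρ/ρ₀ = −αΔT + βΔS across each adjacent pair:
  28–150 m: −αΔT+βΔS = −(2.2 × 10⁻⁴)(-0.4)+(8 × 10⁻⁴)(-0.02) = 7.2 × 10⁻⁵ → stable
  150–158 m: −αΔT+βΔS = −(2.2 × 10⁻⁴)(+4.8)+(8 × 10⁻⁴)(-1.31) = -2.1 × 10⁻³ → UNSTABLE
  158–218 m: −αΔT+βΔS = −(2.2 × 10⁻⁴)(-0.6)+(8 × 10⁻⁴)(+1.56) = 1.4 × 10⁻³ → stable
  218–221 m: −αΔT+βΔS = −(2.2 × 10⁻⁴)(-4.2)+(8 × 10⁻⁴)(-0.06) = 8.8 × 10⁻⁴ → stable
The 150–158 m interval has Δρ < 0: lighter water underlies denser water.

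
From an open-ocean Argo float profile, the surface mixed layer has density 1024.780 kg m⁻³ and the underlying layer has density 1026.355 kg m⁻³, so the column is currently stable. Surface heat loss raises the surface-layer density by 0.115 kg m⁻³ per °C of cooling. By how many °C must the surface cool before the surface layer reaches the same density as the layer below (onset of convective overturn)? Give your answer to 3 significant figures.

13.7 °C

Density deficit of the surface layer: 1026.355 − 1024.780 = 1.575 kg m⁻³.
Required change = 1.575 / 0.115 = 13.7 °C.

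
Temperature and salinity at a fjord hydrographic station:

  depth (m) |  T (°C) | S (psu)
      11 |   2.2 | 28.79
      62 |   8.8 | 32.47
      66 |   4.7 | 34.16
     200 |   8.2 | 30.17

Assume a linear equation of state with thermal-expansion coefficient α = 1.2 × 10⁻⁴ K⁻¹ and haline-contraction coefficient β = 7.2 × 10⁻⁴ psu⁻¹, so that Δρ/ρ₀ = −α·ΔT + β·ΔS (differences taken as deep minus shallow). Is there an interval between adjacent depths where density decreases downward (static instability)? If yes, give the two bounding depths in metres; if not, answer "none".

66–200 m

Evaluate Δρ/ρ₀ = −αΔT + βΔS across each adjacent pair:
  11–62 m: −αΔT+βΔS = −(1.2 × 10⁻⁴)(+6.6)+(7.2 × 10⁻⁴)(+3.68) = 1.9 × 10⁻³ → stable
  62–66 m: −αΔT+βΔS = −(1.2 × 10⁻⁴)(-4.1)+(7.2 × 10⁻⁴)(+1.69) = 1.7 × 10⁻³ → stable
  66–200 m: −αΔT+βΔS = −(1.2 × 10⁻⁴)(+3.5)+(7.2 × 10⁻⁴)(-3.99) = -3.3 × 10⁻³ → UNSTABLE
The 66–200 m interval has Δρ < 0: lighter water underlies denser water.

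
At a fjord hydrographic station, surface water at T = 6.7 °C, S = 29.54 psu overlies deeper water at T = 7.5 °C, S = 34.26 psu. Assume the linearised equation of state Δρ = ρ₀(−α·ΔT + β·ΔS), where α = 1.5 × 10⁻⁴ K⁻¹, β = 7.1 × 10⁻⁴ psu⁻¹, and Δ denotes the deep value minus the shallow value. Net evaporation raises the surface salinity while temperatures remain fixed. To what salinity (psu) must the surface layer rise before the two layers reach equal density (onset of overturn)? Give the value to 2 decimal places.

34.09 psu

Neutral buoyancy requires −α(T_deep − T_surf) + β(S_deep − S_surf′) = 0.
S_surf′ = S_deep − (α/β)·ΔT = 34.26 − (1.5 × 10⁻⁴/7.1 × 10⁻⁴)·(+0.8) = 34.0910 psu.
Increase required: 34.0910 − 29.54 = 4.5510 psu.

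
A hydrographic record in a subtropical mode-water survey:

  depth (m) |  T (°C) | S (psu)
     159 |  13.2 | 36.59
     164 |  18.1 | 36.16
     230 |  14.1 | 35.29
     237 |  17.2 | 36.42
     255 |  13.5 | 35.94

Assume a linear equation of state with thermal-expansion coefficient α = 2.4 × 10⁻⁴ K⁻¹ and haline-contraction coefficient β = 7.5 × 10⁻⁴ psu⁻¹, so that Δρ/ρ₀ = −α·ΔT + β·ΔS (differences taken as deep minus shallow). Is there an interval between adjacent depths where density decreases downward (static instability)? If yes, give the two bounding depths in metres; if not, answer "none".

159–164 m

Evaluate Δρ/ρ₀ = −αΔT + βΔS across each adjacent pair:
  159–164 m: −αΔT+βΔS = −(2.4 × 10⁻⁴)(+4.9)+(7.5 × 10⁻⁴)(-0.43) = -1.5 × 10⁻³ → UNSTABLE
  164–230 m: −αΔT+βΔS = −(2.4 × 10⁻⁴)(-4.0)+(7.5 × 10⁻⁴)(-0.87) = 3.1 × 10⁻⁴ → stable
  230–237 m: −αΔT+βΔS = −(2.4 × 10⁻⁴)(+3.1)+(7.5 × 10⁻⁴)(+1.13) = 1.0 × 10⁻⁴ → stable
  237–255 m: −αΔT+βΔS = −(2.4 × 10⁻⁴)(-3.7)+(7.5 × 10⁻⁴)(-0.48) = 5.3 × 10⁻⁴ → stable
The 159–164 m interval has Δρ < 0: lighter water underlies denser water.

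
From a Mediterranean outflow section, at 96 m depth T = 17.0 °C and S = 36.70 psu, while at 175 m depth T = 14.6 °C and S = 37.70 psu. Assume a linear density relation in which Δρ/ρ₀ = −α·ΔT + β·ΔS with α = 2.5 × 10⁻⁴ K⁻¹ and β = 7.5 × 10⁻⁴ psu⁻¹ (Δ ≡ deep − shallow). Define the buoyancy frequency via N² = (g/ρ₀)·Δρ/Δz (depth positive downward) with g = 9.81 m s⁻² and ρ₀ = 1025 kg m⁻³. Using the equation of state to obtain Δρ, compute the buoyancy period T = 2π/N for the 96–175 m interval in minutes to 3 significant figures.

ΔT = -2.4 K, ΔS = +1.00 psu (deep − shallow).
Δρ/ρ₀ = −αΔT + βΔS = 6.00 × 10⁻⁴ + 7.50 × 10⁻⁴ = 1.35 × 10⁻³, so Δρ ≈ 1.384 kg m⁻³.
N² = (g/ρ₀)·Δρ/Δz = g·(Δρ/ρ₀)/Δz = 9.81 × 1.35 × 10⁻³ / 79 = 1.6764 × 10⁻⁴ s⁻².
N = √(1.6764 × 10⁻⁴) = 0.012948 rad s⁻¹ → T = 2π/N = 485.26 s = 8.0877 min ≈ 8.09 min.

8.09 min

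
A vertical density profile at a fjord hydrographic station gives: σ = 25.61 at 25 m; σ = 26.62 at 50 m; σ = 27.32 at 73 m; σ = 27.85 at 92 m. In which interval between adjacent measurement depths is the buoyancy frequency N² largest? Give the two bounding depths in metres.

Compute the density gradient over each adjacent pair:
  25–50 m: Δρ/Δz = 1.01/25 = 0.040 kg m⁻⁴
  50–73 m: Δρ/Δz = 0.70/23 = 0.030 kg m⁻⁴
  73–92 m: Δρ/Δz = 0.53/19 = 0.028 kg m⁻⁴
The largest gradient is in the 25–50 m interval — the pycnocline.

25–50 m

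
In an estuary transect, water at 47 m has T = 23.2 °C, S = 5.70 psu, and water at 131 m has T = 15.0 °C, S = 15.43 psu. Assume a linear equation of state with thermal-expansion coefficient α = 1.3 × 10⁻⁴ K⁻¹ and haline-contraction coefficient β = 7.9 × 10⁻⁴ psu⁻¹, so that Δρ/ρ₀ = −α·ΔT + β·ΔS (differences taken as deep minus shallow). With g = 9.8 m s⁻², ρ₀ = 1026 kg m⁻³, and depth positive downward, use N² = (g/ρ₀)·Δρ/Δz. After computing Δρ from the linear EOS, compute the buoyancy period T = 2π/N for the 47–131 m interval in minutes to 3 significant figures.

ΔT = -8.2 K, ΔS = +9.73 psu (deep − shallow).
Δρ/ρ₀ = −αΔT + βΔS = 1.066 × 10⁻³ + 7.6867 × 10⁻³ = 8.7527 × 10⁻³, so Δρ ≈ 8.980 kg m⁻³.
N² = (g/ρ₀)·Δρ/Δz = g·(Δρ/ρ₀)/Δz = 9.8 × 8.7527 × 10⁻³ / 84 = 1.0211 × 10⁻³ s⁻².
N = √(1.0211 × 10⁻³) = 0.031955 rad s⁻¹ → T = 2π/N = 196.63 s = 3.2772 min ≈ 3.28 min.

3.28 min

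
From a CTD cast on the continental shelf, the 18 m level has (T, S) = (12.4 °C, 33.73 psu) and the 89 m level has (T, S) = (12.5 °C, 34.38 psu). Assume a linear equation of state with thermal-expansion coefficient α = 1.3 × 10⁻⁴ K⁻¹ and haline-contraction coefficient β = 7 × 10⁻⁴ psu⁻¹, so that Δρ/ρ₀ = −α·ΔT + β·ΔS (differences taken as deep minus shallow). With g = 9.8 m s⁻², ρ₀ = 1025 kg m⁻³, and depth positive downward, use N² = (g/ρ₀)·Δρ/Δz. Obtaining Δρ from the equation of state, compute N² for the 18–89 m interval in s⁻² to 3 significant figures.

ΔT = +0.1 K, ΔS = +0.65 psu (deep − shallow).
Δρ/ρ₀ = −αΔT + βΔS = -1.30 × 10⁻⁵ + 4.55 × 10⁻⁴ = 4.42 × 10⁻⁴, so Δρ ≈ 0.4531 kg m⁻³.
N² = (g/ρ₀)·Δρ/Δz = g·(Δρ/ρ₀)/Δz = 9.8 × 4.42 × 10⁻⁴ / 71 = 6.1008 × 10⁻⁵ s⁻² ≈ 6.10 × 10⁻⁵ s⁻².

6.10 × 10⁻⁵ s⁻²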